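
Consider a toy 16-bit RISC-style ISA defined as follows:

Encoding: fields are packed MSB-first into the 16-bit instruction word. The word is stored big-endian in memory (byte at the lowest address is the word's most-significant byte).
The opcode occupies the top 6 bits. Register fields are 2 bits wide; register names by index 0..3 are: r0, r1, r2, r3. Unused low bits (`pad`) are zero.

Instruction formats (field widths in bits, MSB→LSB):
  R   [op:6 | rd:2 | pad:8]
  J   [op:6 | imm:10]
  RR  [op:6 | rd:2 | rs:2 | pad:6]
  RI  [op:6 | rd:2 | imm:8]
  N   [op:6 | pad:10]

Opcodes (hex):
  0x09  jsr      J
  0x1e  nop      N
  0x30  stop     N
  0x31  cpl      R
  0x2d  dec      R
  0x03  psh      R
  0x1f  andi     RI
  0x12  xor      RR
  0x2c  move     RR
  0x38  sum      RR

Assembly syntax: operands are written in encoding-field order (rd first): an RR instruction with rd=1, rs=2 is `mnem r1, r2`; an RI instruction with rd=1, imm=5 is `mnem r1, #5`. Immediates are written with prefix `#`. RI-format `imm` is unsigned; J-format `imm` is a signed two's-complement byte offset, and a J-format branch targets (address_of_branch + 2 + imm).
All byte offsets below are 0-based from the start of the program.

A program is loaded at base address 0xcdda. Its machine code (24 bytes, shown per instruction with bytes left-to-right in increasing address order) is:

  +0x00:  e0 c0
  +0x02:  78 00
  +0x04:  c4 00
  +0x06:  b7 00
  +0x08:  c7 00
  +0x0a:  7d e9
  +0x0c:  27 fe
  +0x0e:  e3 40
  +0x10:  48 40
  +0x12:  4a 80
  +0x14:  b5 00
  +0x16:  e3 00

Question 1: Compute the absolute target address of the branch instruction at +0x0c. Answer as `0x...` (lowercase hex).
[0c] 27 fe → 0x27fe
  opcode bits[15:10]=0x9: jsr/J
  imm: (w>>0)&0x3ff=0x3fe (s10→-2) → #-2
  target = base 0xcdda + off 0x0c + 2 + imm -2 = 0xcde6

0xcde6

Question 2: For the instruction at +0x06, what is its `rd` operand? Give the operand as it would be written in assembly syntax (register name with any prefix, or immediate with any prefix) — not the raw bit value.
off 0x06: read b7 00 as big → 0xb700
  op=0xb700>>10=0x2d ⇒ dec (R)
  [9:8] rd=3 = r3

r3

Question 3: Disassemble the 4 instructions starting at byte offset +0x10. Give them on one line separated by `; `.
xor r0, r1; xor r2, r2; dec r1; sum r3, r0

+0x10: 48 40 ⇒ word 0x4840 (big)
  top 6b → 0x12 → xor [RR]
  rd: (w>>8)&0x3=0x0 → r0
  rs: (w>>6)&0x3=0x1 → r1
+0x12: 4a 80 ⇒ word 0x4a80 (big)
  top 6b → 0x12 → xor [RR]
  rd: (w>>8)&0x3=0x2 → r2
  rs: (w>>6)&0x3=0x2 → r2
+0x14: b5 00 ⇒ word 0xb500 (big)
  top 6b → 0x2d → dec [R]
  rd: (w>>8)&0x3=0x1 → r1
+0x16: e3 00 ⇒ word 0xe300 (big)
  top 6b → 0x38 → sum [RR]
  rd: (w>>8)&0x3=0x3 → r3
  rs: (w>>6)&0x3=0x0 → r0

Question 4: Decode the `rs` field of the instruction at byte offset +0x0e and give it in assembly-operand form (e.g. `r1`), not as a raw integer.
[0e] e3 40 → 0xe340
  opcode bits[15:10]=0x38: sum/RR
  [9:8] rd=3 = r3
  [7:6] rs=1 = r1

r1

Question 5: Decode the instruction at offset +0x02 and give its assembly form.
[02] 78 00 → 0x7800
  opcode bits[15:10]=0x1e: nop/N

nop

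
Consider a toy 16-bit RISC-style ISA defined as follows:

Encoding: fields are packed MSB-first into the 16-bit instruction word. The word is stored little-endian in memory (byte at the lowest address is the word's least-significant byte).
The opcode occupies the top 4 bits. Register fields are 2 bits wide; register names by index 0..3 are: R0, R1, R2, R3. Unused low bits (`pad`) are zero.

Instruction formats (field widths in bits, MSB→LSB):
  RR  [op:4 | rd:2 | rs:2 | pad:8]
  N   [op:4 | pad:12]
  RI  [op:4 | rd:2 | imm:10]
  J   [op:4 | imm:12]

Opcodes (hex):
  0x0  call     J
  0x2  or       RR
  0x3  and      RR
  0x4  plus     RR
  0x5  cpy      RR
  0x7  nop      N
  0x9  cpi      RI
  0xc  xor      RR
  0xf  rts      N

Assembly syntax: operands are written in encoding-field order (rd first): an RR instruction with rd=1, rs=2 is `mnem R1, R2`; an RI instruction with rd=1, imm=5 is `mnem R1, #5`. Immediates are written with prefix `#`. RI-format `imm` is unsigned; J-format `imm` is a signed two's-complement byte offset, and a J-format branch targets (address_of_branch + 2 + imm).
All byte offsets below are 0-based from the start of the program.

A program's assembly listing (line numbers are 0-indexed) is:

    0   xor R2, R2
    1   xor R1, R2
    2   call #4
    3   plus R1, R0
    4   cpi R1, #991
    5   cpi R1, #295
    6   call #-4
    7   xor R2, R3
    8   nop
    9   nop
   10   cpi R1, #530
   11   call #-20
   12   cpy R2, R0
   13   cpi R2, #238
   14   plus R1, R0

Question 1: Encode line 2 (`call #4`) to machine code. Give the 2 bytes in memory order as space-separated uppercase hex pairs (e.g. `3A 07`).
line 2 (call): pack op=0x0:4|imm=4:12 = 0x0004; little→ 04 00

04 00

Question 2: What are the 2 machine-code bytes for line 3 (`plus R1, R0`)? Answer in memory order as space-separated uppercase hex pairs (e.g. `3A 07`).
L3: plus op=0x4:4|rd=1:2|rs=0:2|pad=0:8 ⇒ 0x4400 ⇒ little 00 44

00 44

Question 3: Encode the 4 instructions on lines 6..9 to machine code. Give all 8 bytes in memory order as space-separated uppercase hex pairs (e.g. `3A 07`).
FC 0F 00 CB 00 70 00 70

L6: call op=0x0:4|imm=-4:12 ⇒ 0x0ffc ⇒ little fc 0f
L7: xor op=0xc:4|rd=2:2|rs=3:2|pad=0:8 ⇒ 0xcb00 ⇒ little 00 cb
L8: nop op=0x7:4|pad=0:12 ⇒ 0x7000 ⇒ little 00 70
L9: nop op=0x7:4|pad=0:12 ⇒ 0x7000 ⇒ little 00 70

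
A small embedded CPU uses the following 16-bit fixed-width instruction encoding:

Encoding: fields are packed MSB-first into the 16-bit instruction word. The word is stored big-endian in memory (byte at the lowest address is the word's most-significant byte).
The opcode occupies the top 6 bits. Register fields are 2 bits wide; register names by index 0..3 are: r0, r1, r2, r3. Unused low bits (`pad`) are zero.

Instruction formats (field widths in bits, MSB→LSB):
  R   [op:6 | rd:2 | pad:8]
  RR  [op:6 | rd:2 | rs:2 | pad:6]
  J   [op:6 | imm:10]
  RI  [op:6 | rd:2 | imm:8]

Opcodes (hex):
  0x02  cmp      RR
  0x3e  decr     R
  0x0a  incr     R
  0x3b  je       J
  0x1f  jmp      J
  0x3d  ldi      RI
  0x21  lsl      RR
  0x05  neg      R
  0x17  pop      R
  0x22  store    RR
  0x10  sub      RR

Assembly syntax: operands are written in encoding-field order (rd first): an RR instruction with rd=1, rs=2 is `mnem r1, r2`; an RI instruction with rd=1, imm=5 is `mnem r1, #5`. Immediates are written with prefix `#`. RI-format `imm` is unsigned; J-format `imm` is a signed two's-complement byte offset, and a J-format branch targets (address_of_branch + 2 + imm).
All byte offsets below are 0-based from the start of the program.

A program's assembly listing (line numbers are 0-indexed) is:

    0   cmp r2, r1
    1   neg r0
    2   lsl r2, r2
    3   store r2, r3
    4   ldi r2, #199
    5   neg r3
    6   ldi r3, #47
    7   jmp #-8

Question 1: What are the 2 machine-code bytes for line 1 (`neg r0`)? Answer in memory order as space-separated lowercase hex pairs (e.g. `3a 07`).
line 1 (neg): pack op=0x5:6|rd=0:2|pad=0:8 = 0x1400; big→ 14 00

14 00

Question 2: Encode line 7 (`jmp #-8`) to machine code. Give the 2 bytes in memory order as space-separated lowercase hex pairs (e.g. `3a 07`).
7f f8

line 7 (jmp): pack op=0x1f:6|imm=-8:10 = 0x7ff8; big→ 7f f8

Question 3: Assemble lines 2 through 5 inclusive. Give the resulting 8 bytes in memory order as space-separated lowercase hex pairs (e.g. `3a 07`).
2. lsl fields op=0x21:6|rd=2:2|rs=2:2|pad=0:6 → word 8680h → 86 80
3. store fields op=0x22:6|rd=2:2|rs=3:2|pad=0:6 → word 8ac0h → 8a c0
4. ldi fields op=0x3d:6|rd=2:2|imm=199:8 → word f6c7h → f6 c7
5. neg fields op=0x5:6|rd=3:2|pad=0:8 → word 1700h → 17 00

86 80 8a c0 f6 c7 17 00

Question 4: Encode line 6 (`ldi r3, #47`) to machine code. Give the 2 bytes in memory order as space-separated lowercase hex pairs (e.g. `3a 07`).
f7 2f

L6: ldi op=0x3d:6|rd=3:2|imm=47:8 ⇒ 0xf72f ⇒ big f7 2f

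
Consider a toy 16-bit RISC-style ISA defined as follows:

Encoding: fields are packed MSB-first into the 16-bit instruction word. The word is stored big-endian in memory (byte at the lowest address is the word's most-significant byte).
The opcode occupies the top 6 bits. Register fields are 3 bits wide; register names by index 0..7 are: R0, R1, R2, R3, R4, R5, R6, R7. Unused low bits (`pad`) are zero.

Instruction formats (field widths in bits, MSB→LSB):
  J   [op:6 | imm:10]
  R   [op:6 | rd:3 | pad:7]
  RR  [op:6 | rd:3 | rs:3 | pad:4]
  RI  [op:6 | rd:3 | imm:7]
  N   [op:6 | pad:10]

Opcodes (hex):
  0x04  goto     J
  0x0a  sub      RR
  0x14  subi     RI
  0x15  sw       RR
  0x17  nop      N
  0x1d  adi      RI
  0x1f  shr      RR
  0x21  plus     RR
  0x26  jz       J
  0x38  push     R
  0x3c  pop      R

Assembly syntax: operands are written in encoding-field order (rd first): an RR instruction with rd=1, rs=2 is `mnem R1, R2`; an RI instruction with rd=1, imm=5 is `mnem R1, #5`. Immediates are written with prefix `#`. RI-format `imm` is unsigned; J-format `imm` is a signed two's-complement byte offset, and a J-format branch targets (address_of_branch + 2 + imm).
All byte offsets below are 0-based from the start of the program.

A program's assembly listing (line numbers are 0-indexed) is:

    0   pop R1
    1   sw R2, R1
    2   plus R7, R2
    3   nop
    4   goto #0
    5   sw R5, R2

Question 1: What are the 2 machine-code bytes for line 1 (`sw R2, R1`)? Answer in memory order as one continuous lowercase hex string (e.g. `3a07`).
5510

L1: sw op=0x15:6|rd=2:3|rs=1:3|pad=0:4 ⇒ 0x5510 ⇒ big 55 10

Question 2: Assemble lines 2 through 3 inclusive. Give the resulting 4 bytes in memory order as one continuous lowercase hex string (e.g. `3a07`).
87a05c00

L2: plus op=0x21:6|rd=7:3|rs=2:3|pad=0:4 ⇒ 0x87a0 ⇒ big 87 a0
L3: nop op=0x17:6|pad=0:10 ⇒ 0x5c00 ⇒ big 5c 00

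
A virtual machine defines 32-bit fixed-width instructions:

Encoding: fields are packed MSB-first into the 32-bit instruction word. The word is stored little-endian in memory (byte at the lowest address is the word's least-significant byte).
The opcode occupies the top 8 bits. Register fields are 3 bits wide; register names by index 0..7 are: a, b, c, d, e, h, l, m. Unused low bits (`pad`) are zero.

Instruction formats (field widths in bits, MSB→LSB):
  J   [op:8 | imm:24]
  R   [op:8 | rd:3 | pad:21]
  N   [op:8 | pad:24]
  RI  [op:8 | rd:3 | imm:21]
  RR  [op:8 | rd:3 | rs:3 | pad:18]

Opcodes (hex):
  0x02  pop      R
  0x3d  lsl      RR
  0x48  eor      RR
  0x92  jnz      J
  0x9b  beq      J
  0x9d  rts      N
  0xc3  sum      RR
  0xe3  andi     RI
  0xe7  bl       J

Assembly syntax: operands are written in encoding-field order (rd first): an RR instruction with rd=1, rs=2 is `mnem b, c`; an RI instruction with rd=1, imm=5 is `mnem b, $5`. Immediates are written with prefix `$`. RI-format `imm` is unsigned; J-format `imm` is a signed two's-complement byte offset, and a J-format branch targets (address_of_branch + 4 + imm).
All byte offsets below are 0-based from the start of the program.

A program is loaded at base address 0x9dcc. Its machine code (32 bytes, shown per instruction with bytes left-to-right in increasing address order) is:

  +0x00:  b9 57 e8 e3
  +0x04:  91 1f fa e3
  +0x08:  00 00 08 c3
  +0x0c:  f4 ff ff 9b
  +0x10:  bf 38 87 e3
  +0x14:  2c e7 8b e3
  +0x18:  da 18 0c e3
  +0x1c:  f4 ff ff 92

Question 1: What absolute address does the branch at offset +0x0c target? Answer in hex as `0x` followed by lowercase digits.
@+0c  little-endian(f4 ff ff 9b) = 0x9bfffff4
  opcode bits[31:24]=0x9b: beq/J
  imm: (w>>0)&0xffffff=0xfffff4 (s24→-12) → $-12
  target = base 0x9dcc + off 0x0c + 4 + imm -12 = 0x9dd0

0x9dd0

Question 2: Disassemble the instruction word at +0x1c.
off 0x1c: read f4 ff ff 92 as little → 0x92fffff4
  op=0x92fffff4>>24=0x92 ⇒ jnz (J)
  imm: (w>>0)&0xffffff=0xfffff4 (s24→-12) → $-12

jnz $-12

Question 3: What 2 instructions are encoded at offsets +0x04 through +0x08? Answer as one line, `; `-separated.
andi m, $1712017; sum a, c

@+04  little-endian(91 1f fa e3) = 0xe3fa1f91
  op=0xe3fa1f91>>24=0xe3 ⇒ andi (RI)
  rd: (w>>21)&0x7=0x7 → m
  imm: (w>>0)&0x1fffff=0x1a1f91 → $1712017
@+08  little-endian(00 00 08 c3) = 0xc3080000
  op=0xc3080000>>24=0xc3 ⇒ sum (RR)
  rd: (w>>21)&0x7=0x0 → a
  rs: (w>>18)&0x7=0x2 → c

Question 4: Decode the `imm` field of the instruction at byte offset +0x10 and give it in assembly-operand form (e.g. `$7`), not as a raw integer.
[10] bf 38 87 e3 → 0xe38738bf
  op=0xe38738bf>>24=0xe3 ⇒ andi (RI)
  rd: (w>>21)&0x7=0x4 → e
  imm: (w>>0)&0x1fffff=0x738bf → $473279

$473279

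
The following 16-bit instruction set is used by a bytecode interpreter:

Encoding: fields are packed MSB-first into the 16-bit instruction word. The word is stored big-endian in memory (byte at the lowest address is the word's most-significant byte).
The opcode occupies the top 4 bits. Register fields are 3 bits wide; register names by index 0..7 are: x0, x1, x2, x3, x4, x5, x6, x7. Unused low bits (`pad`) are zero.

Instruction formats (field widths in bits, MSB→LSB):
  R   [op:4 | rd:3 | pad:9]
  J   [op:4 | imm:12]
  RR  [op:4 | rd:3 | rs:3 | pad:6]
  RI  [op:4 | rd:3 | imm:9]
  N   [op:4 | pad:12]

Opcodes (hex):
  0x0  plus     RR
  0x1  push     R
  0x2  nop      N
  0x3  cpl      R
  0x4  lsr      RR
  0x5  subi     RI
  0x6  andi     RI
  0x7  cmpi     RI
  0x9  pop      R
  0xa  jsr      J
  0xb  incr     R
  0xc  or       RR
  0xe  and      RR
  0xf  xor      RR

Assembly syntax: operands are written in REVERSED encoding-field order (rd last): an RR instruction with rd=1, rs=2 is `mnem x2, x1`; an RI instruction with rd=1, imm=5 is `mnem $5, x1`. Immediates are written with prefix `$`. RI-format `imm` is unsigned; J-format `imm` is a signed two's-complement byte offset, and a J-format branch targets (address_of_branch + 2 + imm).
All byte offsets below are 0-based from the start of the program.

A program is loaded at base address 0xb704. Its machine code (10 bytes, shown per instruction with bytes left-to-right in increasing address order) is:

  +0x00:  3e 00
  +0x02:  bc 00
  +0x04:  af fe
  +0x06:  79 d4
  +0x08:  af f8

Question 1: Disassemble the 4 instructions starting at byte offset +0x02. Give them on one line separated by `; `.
incr x6; jsr $-2; cmpi $468, x4; jsr $-8

[02] bc 00 → 0xbc00
  top 4b → 0xb → incr [R]
  rd: (w>>9)&0x7=0x6 → x6
[04] af fe → 0xaffe
  top 4b → 0xa → jsr [J]
  imm: (w>>0)&0xfff=0xffe (s12→-2) → $-2
[06] 79 d4 → 0x79d4
  top 4b → 0x7 → cmpi [RI]
  rd: (w>>9)&0x7=0x4 → x4
  imm: (w>>0)&0x1ff=0x1d4 → $468
[08] af f8 → 0xaff8
  top 4b → 0xa → jsr [J]
  imm: (w>>0)&0xfff=0xff8 (s12→-8) → $-8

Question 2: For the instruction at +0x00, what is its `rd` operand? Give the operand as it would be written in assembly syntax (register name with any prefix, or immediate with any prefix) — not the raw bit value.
x7

+0x00: 3e 00 ⇒ word 0x3e00 (big)
  opcode bits[15:12]=0x3: cpl/R
  rd: (w>>9)&0x7=0x7 → x7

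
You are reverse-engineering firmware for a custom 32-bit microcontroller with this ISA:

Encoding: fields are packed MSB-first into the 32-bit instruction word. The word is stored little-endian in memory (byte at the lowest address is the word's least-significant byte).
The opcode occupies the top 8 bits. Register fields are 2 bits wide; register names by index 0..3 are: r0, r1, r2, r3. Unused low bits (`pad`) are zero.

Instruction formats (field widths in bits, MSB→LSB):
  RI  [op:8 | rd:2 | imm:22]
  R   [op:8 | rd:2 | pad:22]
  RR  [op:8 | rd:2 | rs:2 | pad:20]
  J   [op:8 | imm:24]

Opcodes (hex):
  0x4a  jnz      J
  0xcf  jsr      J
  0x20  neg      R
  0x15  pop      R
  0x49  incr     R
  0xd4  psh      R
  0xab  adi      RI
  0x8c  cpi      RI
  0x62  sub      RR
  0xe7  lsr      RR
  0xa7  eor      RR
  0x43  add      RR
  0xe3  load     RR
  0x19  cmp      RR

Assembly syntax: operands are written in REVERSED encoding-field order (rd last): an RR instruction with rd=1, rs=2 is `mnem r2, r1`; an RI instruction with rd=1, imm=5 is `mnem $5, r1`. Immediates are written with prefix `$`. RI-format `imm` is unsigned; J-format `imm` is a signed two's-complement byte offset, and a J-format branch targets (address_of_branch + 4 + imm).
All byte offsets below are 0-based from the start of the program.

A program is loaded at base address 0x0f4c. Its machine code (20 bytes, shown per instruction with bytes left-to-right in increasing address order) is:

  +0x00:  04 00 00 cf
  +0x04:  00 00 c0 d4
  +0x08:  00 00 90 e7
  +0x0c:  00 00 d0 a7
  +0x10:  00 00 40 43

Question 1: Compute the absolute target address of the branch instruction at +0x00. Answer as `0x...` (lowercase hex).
+0x00: 04 00 00 cf ⇒ word 0xcf000004 (little)
  op=0xcf000004>>24=0xcf ⇒ jsr (J)
  [23:0] imm=4 = $4
  target = base 0x0f4c + off 0x00 + 4 + imm 4 = 0x0f54

0x0f54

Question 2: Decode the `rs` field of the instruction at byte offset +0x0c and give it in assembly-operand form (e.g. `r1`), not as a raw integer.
r1

@+0c  little-endian(00 00 d0 a7) = 0xa7d00000
  opcode bits[31:24]=0xa7: eor/RR
  [23:22] rd=3 = r3
  [21:20] rs=1 = r1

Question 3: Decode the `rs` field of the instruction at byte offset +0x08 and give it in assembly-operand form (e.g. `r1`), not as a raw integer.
r1

[08] 00 00 90 e7 → 0xe7900000
  opcode bits[31:24]=0xe7: lsr/RR
  rd@[23:22]=0x2 ⇒ r2
  rs@[21:20]=0x1 ⇒ r1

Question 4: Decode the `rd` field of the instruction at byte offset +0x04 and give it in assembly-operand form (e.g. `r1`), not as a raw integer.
+0x04: 00 00 c0 d4 ⇒ word 0xd4c00000 (little)
  top 8b → 0xd4 → psh [R]
  [23:22] rd=3 = r3

r3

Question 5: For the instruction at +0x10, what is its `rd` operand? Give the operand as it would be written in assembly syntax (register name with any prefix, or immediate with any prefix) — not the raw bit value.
r1

+0x10: 00 00 40 43 ⇒ word 0x43400000 (little)
  op=0x43400000>>24=0x43 ⇒ add (RR)
  rd@[23:22]=0x1 ⇒ r1
  rs@[21:20]=0x0 ⇒ r0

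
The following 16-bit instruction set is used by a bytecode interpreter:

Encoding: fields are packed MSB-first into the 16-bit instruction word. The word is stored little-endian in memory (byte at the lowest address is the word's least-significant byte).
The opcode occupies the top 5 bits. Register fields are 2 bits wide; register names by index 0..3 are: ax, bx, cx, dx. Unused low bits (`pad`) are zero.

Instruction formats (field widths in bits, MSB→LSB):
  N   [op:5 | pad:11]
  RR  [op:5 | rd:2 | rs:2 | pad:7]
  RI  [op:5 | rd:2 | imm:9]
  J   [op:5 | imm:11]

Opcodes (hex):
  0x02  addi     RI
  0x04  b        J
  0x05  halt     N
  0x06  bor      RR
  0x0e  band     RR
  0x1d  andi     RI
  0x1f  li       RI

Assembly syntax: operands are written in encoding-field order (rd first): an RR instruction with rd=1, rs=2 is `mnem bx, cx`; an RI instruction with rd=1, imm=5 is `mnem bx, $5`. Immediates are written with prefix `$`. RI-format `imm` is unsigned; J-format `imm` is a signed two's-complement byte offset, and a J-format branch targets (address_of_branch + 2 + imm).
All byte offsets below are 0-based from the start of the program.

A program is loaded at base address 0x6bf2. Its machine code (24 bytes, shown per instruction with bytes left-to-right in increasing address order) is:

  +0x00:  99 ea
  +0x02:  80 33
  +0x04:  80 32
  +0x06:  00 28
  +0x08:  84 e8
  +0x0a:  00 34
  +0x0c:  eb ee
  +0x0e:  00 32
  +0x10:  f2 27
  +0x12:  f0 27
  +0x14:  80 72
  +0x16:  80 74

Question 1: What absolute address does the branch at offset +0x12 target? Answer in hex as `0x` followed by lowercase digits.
0x6bf6

[12] f0 27 → 0x27f0
  op=0x27f0>>11=0x4 ⇒ b (J)
  [10:0] imm=2032 (s11→-16) = $-16
  target = base 0x6bf2 + off 0x12 + 2 + imm -16 = 0x6bf6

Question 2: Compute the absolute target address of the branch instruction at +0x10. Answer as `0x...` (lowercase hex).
+0x10: f2 27 ⇒ word 0x27f2 (little)
  top 5b → 0x4 → b [J]
  [10:0] imm=2034 (s11→-14) = $-14
  target = base 0x6bf2 + off 0x10 + 2 + imm -14 = 0x6bf6

0x6bf6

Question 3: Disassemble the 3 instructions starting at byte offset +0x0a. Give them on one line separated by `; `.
bor cx, ax; andi dx, $235; bor bx, ax

[0a] 00 34 → 0x3400
  opcode bits[15:11]=0x6: bor/RR
  rd@[10:9]=0x2 ⇒ cx
  rs@[8:7]=0x0 ⇒ ax
[0c] eb ee → 0xeeeb
  opcode bits[15:11]=0x1d: andi/RI
  rd@[10:9]=0x3 ⇒ dx
  imm@[8:0]=0xeb ⇒ $235
[0e] 00 32 → 0x3200
  opcode bits[15:11]=0x6: bor/RR
  rd@[10:9]=0x1 ⇒ bx
  rs@[8:7]=0x0 ⇒ ax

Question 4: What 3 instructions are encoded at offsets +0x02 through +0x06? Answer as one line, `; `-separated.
@+02  little-endian(80 33) = 0x3380
  op=0x3380>>11=0x6 ⇒ bor (RR)
  [10:9] rd=1 = bx
  [8:7] rs=3 = dx
@+04  little-endian(80 32) = 0x3280
  op=0x3280>>11=0x6 ⇒ bor (RR)
  [10:9] rd=1 = bx
  [8:7] rs=1 = bx
@+06  little-endian(00 28) = 0x2800
  op=0x2800>>11=0x5 ⇒ halt (N)

bor bx, dx; bor bx, bx; halt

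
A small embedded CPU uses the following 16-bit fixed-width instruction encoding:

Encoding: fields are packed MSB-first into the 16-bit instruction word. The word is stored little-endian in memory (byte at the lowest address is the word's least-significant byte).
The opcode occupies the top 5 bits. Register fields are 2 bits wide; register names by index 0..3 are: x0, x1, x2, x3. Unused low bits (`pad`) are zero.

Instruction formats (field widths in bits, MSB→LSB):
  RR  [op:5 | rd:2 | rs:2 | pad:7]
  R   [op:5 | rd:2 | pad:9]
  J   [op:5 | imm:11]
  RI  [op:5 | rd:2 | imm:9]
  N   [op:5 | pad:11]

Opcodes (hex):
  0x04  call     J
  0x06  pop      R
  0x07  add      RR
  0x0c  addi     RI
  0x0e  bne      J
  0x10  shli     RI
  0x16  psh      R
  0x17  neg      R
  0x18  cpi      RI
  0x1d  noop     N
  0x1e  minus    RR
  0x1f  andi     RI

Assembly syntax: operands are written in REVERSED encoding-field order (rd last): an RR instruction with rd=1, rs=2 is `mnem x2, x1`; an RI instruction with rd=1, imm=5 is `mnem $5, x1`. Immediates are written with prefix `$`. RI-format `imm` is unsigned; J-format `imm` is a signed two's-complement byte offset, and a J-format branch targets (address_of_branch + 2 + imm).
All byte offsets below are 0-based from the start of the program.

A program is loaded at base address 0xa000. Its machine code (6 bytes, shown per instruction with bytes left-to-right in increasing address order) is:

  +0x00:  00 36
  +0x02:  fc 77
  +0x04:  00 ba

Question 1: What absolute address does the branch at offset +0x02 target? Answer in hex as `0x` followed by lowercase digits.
[02] fc 77 → 0x77fc
  opcode bits[15:11]=0xe: bne/J
  imm@[10:0]=0x7fc (s11→-4) ⇒ $-4
  target = base 0xa000 + off 0x02 + 2 + imm -4 = 0xa000

0xa000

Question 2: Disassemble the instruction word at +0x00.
off 0x00: read 00 36 as little → 0x3600
  op=0x3600>>11=0x6 ⇒ pop (R)
  [10:9] rd=3 = x3

pop x3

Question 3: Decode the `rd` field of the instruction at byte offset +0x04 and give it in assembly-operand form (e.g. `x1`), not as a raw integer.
off 0x04: read 00 ba as little → 0xba00
  opcode bits[15:11]=0x17: neg/R
  rd: (w>>9)&0x3=0x1 → x1

x1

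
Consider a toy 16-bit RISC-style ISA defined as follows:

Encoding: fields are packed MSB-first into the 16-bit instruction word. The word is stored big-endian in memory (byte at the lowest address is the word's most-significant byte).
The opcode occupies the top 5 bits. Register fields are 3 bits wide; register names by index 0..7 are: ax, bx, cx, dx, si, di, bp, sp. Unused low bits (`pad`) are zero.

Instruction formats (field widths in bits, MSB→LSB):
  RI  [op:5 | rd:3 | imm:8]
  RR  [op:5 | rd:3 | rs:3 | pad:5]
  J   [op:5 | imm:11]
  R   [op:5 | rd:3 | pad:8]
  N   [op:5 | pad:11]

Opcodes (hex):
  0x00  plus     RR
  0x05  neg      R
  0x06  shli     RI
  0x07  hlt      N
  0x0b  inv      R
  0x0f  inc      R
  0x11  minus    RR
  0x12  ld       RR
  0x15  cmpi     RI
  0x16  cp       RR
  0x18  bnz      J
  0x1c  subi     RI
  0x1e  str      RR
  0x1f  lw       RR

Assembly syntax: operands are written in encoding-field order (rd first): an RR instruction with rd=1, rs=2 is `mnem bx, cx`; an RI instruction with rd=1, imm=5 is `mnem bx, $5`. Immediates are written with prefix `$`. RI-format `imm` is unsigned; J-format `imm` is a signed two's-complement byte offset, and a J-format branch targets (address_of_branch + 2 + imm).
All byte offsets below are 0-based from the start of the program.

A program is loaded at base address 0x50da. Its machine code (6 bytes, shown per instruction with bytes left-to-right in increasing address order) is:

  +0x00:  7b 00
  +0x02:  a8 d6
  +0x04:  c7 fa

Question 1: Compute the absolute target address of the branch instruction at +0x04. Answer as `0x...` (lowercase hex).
off 0x04: read c7 fa as big → 0xc7fa
  opcode bits[15:11]=0x18: bnz/J
  imm: (w>>0)&0x7ff=0x7fa (s11→-6) → $-6
  target = base 0x50da + off 0x04 + 2 + imm -6 = 0x50da

0x50da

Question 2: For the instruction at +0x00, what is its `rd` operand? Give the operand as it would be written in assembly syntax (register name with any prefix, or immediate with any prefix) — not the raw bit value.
dx

@+00  big-endian(7b 00) = 0x7b00
  op=0x7b00>>11=0xf ⇒ inc (R)
  rd: (w>>8)&0x7=0x3 → dx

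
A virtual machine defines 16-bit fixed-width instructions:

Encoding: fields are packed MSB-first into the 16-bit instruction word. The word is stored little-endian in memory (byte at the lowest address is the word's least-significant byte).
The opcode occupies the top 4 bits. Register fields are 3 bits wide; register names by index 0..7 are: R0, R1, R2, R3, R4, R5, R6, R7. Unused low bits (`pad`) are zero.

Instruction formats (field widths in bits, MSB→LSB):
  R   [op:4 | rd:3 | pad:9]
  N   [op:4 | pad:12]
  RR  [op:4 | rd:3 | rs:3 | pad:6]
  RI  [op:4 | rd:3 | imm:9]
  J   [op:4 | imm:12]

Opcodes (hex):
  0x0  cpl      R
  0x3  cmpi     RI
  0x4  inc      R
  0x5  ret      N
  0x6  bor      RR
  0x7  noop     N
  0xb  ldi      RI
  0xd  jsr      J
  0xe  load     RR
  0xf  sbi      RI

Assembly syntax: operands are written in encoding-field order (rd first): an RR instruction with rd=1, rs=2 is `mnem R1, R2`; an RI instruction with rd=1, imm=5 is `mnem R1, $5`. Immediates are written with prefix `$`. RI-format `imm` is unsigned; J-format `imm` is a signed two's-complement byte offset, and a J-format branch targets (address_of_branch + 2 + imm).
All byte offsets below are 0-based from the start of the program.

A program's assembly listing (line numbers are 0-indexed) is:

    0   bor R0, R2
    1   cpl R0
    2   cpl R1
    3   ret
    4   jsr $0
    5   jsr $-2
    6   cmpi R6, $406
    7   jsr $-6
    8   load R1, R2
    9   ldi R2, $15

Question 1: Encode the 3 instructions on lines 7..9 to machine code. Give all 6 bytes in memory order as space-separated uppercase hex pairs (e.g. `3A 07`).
FA DF 80 E2 0F B4

line 7 (jsr): pack op=0xd:4|imm=-6:12 = 0xdffa; little→ fa df
line 8 (load): pack op=0xe:4|rd=1:3|rs=2:3|pad=0:6 = 0xe280; little→ 80 e2
line 9 (ldi): pack op=0xb:4|rd=2:3|imm=15:9 = 0xb40f; little→ 0f b4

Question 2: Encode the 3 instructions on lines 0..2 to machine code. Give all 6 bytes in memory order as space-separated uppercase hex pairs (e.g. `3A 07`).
80 60 00 00 00 02

0. bor fields op=0x6:4|rd=0:3|rs=2:3|pad=0:6 → word 6080h → 80 60
1. cpl fields op=0x0:4|rd=0:3|pad=0:9 → word 0000h → 00 00
2. cpl fields op=0x0:4|rd=1:3|pad=0:9 → word 0200h → 00 02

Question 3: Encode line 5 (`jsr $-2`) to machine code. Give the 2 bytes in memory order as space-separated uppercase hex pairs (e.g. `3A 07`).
FE DF

L5: jsr op=0xd:4|imm=-2:12 ⇒ 0xdffe ⇒ little fe df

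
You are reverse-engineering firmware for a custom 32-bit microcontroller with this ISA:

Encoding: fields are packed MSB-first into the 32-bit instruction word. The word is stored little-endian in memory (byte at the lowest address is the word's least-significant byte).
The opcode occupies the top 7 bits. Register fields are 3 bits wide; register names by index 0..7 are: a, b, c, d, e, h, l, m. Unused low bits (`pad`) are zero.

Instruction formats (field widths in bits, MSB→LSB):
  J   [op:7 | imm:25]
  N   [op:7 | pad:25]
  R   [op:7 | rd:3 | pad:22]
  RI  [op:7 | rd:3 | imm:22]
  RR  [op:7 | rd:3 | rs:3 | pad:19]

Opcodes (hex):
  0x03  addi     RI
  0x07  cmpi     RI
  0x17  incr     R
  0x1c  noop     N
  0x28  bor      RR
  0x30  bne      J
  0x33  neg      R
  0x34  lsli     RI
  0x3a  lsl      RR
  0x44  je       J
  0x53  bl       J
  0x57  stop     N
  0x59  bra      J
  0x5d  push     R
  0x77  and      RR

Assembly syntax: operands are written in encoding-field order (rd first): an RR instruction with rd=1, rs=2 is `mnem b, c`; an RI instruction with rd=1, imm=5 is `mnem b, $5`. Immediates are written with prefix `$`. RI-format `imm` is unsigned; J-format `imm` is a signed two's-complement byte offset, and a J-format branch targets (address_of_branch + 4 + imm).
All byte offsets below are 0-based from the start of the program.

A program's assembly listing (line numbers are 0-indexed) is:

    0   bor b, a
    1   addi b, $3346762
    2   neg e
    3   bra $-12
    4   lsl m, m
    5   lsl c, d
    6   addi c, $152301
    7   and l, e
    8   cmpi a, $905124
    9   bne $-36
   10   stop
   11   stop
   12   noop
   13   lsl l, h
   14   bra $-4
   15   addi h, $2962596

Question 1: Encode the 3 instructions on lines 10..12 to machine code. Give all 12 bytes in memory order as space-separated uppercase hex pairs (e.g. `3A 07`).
00 00 00 AE 00 00 00 AE 00 00 00 38

L10: stop op=0x57:7|pad=0:25 ⇒ 0xae000000 ⇒ little 00 00 00 ae
L11: stop op=0x57:7|pad=0:25 ⇒ 0xae000000 ⇒ little 00 00 00 ae
L12: noop op=0x1c:7|pad=0:25 ⇒ 0x38000000 ⇒ little 00 00 00 38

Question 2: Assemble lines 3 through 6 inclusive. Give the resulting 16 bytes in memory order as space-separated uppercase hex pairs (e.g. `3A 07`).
3. bra fields op=0x59:7|imm=-12:25 → word b3fffff4h → f4 ff ff b3
4. lsl fields op=0x3a:7|rd=7:3|rs=7:3|pad=0:19 → word 75f80000h → 00 00 f8 75
5. lsl fields op=0x3a:7|rd=2:3|rs=3:3|pad=0:19 → word 74980000h → 00 00 98 74
6. addi fields op=0x3:7|rd=2:3|imm=152301:22 → word 068252edh → ed 52 82 06

F4 FF FF B3 00 00 F8 75 00 00 98 74 ED 52 82 06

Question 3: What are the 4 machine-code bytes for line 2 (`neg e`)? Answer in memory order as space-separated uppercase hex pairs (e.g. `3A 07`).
00 00 00 67

line 2 (neg): pack op=0x33:7|rd=4:3|pad=0:22 = 0x67000000; little→ 00 00 00 67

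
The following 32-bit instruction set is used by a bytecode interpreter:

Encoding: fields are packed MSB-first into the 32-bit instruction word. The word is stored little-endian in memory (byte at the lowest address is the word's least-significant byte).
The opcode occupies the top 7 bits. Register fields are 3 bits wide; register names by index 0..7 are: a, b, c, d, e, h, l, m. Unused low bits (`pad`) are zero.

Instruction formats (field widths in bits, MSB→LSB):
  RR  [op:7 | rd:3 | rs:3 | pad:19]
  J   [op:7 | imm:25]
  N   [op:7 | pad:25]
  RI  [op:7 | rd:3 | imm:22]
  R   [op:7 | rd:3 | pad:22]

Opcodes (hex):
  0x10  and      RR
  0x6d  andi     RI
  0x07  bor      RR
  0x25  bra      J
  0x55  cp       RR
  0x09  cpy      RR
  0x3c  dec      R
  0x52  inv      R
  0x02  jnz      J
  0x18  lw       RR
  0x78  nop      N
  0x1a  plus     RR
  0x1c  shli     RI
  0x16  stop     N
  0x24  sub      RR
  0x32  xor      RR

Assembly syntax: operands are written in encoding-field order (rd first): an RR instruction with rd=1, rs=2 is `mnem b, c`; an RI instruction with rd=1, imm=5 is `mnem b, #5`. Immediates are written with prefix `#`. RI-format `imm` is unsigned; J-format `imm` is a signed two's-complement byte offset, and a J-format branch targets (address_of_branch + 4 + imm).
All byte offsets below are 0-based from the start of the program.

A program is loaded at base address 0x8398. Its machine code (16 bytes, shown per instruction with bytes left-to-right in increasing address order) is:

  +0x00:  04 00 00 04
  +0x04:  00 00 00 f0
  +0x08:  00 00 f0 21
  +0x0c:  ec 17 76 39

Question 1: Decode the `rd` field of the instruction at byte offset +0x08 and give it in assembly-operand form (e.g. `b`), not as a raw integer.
@+08  little-endian(00 00 f0 21) = 0x21f00000
  opcode bits[31:25]=0x10: and/RR
  rd: (w>>22)&0x7=0x7 → m
  rs: (w>>19)&0x7=0x6 → l

m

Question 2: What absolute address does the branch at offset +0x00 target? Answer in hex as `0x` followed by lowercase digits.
@+00  little-endian(04 00 00 04) = 0x04000004
  opcode bits[31:25]=0x2: jnz/J
  imm@[24:0]=0x4 ⇒ #4
  target = base 0x8398 + off 0x00 + 4 + imm 4 = 0x83a0

0x83a0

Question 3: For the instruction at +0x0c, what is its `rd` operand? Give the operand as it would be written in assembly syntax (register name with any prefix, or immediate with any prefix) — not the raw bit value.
off 0x0c: read ec 17 76 39 as little → 0x397617ec
  top 7b → 0x1c → shli [RI]
  rd: (w>>22)&0x7=0x5 → h
  imm: (w>>0)&0x3fffff=0x3617ec → #3545068

h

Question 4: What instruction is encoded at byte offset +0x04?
nop

[04] 00 00 00 f0 → 0xf0000000
  op=0xf0000000>>25=0x78 ⇒ nop (N)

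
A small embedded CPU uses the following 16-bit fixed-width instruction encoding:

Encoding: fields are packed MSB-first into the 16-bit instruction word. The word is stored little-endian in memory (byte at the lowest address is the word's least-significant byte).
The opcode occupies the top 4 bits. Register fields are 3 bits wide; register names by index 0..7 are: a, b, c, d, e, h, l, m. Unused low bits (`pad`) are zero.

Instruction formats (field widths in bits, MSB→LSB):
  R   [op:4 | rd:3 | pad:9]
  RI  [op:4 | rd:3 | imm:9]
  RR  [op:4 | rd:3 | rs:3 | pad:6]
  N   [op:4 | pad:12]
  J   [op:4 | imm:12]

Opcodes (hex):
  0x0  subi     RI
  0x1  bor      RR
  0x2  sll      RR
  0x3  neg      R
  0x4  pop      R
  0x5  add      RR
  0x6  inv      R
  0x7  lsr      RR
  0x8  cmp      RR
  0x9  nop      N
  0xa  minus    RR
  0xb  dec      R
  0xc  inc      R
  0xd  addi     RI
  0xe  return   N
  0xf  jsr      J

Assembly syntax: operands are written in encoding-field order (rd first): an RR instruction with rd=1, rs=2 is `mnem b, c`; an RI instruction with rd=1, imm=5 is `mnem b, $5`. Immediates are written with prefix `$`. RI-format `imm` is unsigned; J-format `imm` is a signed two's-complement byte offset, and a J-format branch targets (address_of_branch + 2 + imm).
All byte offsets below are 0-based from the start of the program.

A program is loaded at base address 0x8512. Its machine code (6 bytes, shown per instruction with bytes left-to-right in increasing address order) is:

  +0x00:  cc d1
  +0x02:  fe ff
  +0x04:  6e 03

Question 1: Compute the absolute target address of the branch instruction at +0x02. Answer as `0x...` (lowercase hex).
0x8514

+0x02: fe ff ⇒ word 0xfffe (little)
  top 4b → 0xf → jsr [J]
  [11:0] imm=4094 (s12→-2) = $-2
  target = base 0x8512 + off 0x02 + 2 + imm -2 = 0x8514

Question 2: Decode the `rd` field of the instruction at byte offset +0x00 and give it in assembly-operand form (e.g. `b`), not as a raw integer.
@+00  little-endian(cc d1) = 0xd1cc
  top 4b → 0xd → addi [RI]
  [11:9] rd=0 = a
  [8:0] imm=460 = $460

a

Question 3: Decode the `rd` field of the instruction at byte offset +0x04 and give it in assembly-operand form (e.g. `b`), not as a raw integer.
@+04  little-endian(6e 03) = 0x036e
  opcode bits[15:12]=0x0: subi/RI
  rd: (w>>9)&0x7=0x1 → b
  imm: (w>>0)&0x1ff=0x16e → $366

b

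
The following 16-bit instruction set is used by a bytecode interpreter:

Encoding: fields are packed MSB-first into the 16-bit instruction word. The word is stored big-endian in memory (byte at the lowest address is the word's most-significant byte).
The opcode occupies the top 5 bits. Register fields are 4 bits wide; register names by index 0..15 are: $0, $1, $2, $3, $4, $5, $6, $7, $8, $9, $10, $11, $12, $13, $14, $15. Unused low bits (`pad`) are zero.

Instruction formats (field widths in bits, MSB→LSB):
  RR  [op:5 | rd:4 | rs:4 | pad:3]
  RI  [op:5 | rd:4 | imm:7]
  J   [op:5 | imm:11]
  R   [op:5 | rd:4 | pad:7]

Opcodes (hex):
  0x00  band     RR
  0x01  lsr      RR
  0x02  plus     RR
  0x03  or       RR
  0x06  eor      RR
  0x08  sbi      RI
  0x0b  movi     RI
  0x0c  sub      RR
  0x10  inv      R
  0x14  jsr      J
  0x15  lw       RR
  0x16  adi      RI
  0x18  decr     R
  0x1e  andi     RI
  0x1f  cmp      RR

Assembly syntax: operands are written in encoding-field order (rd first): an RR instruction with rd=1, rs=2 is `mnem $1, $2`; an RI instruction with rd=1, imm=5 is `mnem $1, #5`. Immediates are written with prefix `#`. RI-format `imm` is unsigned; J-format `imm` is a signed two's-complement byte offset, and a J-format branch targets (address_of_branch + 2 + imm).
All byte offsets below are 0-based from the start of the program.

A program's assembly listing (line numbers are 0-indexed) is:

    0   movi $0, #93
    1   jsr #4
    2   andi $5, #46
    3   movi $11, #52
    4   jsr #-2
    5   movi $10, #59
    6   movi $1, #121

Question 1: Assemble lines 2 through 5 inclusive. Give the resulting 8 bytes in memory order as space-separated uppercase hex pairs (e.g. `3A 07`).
line 2 (andi): pack op=0x1e:5|rd=5:4|imm=46:7 = 0xf2ae; big→ f2 ae
line 3 (movi): pack op=0xb:5|rd=11:4|imm=52:7 = 0x5db4; big→ 5d b4
line 4 (jsr): pack op=0x14:5|imm=-2:11 = 0xa7fe; big→ a7 fe
line 5 (movi): pack op=0xb:5|rd=10:4|imm=59:7 = 0x5d3b; big→ 5d 3b

F2 AE 5D B4 A7 FE 5D 3B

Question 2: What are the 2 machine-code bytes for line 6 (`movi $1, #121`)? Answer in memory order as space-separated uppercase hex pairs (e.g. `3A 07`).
line 6 (movi): pack op=0xb:5|rd=1:4|imm=121:7 = 0x58f9; big→ 58 f9

58 F9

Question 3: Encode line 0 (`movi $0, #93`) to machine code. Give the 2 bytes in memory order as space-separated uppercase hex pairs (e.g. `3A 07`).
58 5D

line 0 (movi): pack op=0xb:5|rd=0:4|imm=93:7 = 0x585d; big→ 58 5d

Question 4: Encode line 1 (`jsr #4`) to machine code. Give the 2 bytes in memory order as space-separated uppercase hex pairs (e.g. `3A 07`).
1. jsr fields op=0x14:5|imm=4:11 → word a004h → a0 04

A0 04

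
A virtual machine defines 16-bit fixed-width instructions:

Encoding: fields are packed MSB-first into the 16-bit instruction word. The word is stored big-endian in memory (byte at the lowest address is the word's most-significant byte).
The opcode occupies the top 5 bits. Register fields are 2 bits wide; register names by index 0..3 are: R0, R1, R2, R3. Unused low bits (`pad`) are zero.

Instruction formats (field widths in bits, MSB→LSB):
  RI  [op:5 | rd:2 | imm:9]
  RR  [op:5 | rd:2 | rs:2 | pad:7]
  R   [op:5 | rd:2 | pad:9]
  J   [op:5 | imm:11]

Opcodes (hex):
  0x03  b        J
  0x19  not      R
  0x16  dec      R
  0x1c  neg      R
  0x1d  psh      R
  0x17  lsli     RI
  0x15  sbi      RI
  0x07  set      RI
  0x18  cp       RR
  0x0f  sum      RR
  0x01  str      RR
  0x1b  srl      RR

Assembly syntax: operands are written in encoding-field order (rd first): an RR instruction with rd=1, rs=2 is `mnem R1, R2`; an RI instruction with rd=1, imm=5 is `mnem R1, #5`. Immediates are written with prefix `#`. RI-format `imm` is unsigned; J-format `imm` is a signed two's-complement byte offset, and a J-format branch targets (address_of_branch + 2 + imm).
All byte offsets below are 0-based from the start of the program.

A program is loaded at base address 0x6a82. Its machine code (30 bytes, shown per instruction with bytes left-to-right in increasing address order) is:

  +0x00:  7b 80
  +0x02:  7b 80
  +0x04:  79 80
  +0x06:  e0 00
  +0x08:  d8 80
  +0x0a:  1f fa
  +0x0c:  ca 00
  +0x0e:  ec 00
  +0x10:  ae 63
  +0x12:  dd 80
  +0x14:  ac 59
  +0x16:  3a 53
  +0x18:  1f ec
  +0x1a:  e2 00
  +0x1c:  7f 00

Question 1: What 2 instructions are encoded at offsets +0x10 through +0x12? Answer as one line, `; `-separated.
sbi R3, #99; srl R2, R3

off 0x10: read ae 63 as big → 0xae63
  op=0xae63>>11=0x15 ⇒ sbi (RI)
  rd@[10:9]=0x3 ⇒ R3
  imm@[8:0]=0x63 ⇒ #99
off 0x12: read dd 80 as big → 0xdd80
  op=0xdd80>>11=0x1b ⇒ srl (RR)
  rd@[10:9]=0x2 ⇒ R2
  rs@[8:7]=0x3 ⇒ R3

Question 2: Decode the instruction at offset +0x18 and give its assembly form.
b #-20

@+18  big-endian(1f ec) = 0x1fec
  top 5b → 0x3 → b [J]
  imm@[10:0]=0x7ec (s11→-20) ⇒ #-20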